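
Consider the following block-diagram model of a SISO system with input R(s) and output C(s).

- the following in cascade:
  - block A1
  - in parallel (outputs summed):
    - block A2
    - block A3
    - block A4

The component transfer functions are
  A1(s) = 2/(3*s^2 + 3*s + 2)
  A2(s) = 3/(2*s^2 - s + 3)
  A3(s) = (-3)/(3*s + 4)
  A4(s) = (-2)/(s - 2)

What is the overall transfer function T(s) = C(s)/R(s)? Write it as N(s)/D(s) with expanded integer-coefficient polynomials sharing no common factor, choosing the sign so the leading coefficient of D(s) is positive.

1. combine A2, A3, A4 in parallel: (-18*s^3 + 14*s^2 - 31*s - 30)/(6*s^4 - 7*s^3 - 5*s^2 + 2*s - 24)
2. cascade A1, (A2+A3+A4), giving the overall T(s)

Therefore the answer is (-36*s^3 + 28*s^2 - 62*s - 60)/(18*s^6 - 3*s^5 - 24*s^4 - 23*s^3 - 76*s^2 - 68*s - 48).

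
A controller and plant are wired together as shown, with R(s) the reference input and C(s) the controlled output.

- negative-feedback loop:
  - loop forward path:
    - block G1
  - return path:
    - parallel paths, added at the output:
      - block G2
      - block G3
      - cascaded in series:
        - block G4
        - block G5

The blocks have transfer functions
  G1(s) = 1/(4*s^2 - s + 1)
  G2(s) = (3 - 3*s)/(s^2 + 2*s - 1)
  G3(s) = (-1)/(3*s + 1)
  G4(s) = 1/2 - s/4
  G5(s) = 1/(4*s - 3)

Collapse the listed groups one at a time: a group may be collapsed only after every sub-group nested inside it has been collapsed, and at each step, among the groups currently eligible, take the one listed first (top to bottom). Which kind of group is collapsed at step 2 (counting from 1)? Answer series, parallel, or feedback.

Answer: parallel

Working:
1. multiply G4, G5 (series)
2. sum the parallel branches G2, G3, (G4*G5)
3. collapse the loop (G1 forward, (G2+G3+(G4*G5)) return)
Step 2 collapses a parallel group.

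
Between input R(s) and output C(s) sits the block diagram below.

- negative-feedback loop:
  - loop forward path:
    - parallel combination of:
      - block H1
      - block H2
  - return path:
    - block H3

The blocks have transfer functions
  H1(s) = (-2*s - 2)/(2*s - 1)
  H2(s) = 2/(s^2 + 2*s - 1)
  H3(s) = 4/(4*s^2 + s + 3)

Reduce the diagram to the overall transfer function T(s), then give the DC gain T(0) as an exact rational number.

Step 1 - sum the parallel branches H1, H2, giving (-2*s^3 - 6*s^2 + 2*s)/(2*s^3 + 3*s^2 - 4*s + 1)
Step 2 - feedback reduction of (H1+H2), H3, giving (-8*s^5 - 26*s^4 - 4*s^3 - 16*s^2 + 6*s)/(8*s^5 + 14*s^4 - 15*s^3 - 15*s^2 - 3*s + 3)
That last expression is T(s); at s = 0 only the constant terms survive, so T(0) = 0/3 = 0.

Therefore the answer is 0.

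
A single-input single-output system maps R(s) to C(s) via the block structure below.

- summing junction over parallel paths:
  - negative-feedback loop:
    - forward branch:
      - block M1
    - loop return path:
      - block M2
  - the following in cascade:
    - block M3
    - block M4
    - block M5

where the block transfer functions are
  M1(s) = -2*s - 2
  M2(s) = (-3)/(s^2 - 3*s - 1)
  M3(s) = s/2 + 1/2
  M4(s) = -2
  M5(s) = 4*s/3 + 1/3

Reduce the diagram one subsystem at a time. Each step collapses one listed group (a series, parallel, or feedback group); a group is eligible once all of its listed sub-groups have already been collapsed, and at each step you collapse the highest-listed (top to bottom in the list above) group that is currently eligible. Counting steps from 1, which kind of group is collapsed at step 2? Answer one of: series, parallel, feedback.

(1) apply the feedback formula to M1, M2
(2) multiply M3, M4, M5 (series)
(3) parallel reduction of [M1/(1+M1*M2)], (M3*M4*M5)
Step 2: series.

Hence the answer: series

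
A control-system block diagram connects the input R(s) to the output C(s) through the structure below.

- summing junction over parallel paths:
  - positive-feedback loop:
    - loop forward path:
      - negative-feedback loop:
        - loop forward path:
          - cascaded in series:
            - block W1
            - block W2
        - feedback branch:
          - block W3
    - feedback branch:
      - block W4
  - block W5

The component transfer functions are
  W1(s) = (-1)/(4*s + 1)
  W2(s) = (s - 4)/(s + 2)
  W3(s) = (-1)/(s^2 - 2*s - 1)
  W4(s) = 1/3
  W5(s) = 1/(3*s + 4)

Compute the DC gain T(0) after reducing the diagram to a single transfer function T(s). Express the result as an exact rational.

Reducing step by step:

Step 1: multiply W1, W2 (series), giving (4 - s)/(4*s^2 + 9*s + 2)
Step 2: reduce the feedback loop with forward (W1*W2) and return W3, giving (-s^3 + 6*s^2 - 7*s - 4)/(4*s^4 + s^3 - 20*s^2 - 12*s - 6)
Step 3: collapse the loop ([(W1*W2)/(1+(W1*W2)*W3)] forward, W4 return), giving (-3*s^3 + 18*s^2 - 21*s - 12)/(12*s^4 + 4*s^3 - 66*s^2 - 29*s - 14)
Step 4: parallel reduction of [[(W1*W2)/(1+(W1*W2)*W3)]/(1-[(W1*W2)/(1+(W1*W2)*W3)]*W4)], W5, giving (3*s^4 + 46*s^3 - 57*s^2 - 149*s - 62)/(36*s^5 + 60*s^4 - 182*s^3 - 351*s^2 - 158*s - 56)
That last expression is T(s); at s = 0 only the constant terms survive, so T(0) = -62/(-56) = 31/28.

Answer: 31/28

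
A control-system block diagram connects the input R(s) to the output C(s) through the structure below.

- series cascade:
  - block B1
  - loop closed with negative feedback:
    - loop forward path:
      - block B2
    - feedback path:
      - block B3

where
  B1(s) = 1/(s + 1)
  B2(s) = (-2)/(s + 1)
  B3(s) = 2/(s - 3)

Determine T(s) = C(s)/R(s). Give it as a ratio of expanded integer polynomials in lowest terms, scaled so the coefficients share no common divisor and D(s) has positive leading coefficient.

1. close the feedback loop around B2, B3 -> (6 - 2*s)/(s^2 - 2*s - 7)
2. series reduction of B1, [B2/(1+B2*B3)]; the result is T(s) itself (integer coefficients, no common factor, positive leading denominator coefficient)

Answer: (6 - 2*s)/(s^3 - s^2 - 9*s - 7)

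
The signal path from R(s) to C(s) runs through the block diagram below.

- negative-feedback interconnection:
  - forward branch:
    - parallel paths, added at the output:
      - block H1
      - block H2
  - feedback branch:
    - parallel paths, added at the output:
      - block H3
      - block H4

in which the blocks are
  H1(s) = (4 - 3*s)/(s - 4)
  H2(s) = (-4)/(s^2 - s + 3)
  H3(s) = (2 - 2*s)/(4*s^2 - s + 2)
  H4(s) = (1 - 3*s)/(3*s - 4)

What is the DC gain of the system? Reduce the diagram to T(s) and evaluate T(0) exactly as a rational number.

Answer: 28/9

Working:
Step 1: combine H1, H2 in parallel gives (-3*s^3 + 7*s^2 - 17*s + 28)/(s^3 - 5*s^2 + 7*s - 12)
Step 2: reduce the parallel group H3, H4 gives (-12*s^3 + s^2 + 7*s - 6)/(12*s^3 - 19*s^2 + 10*s - 8)
Step 3: reduce the feedback loop with forward (H1+H2) and return (H3+H4) gives (-36*s^6 + 141*s^5 - 367*s^4 + 753*s^3 - 758*s^2 + 416*s - 224)/(48*s^6 - 166*s^5 + 379*s^4 - 621*s^3 + 205*s^2 + 122*s - 72)
Evaluating the step-3 result (the overall T(s)) at s = 0 gives T(0) = -224/(-72) = 28/9.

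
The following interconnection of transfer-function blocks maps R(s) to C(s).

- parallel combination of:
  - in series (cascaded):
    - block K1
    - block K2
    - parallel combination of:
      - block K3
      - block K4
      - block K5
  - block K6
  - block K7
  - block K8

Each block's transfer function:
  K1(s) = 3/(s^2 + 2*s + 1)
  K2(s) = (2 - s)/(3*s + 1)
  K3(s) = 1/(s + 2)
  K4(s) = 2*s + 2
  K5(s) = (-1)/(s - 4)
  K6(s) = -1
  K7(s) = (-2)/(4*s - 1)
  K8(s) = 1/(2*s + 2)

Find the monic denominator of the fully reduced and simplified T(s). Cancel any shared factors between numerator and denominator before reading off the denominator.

Step 1 - reduce the parallel group K3, K4, K5; result (2*s^3 - 2*s^2 - 20*s - 22)/(s^2 - 2*s - 8)
Step 2 - multiply K1, K2, (K3+K4+K5) (series); result (-6*s^4 + 18*s^3 + 48*s^2 - 54*s - 132)/(3*s^5 + s^4 - 33*s^3 - 65*s^2 - 42*s - 8)
Step 3 - parallel reduction of (K1*K2*(K3+K4+K5)), K6, K7, K8; result (-24*s^6 - 50*s^5 + 407*s^4 + 812*s^3 - 167*s^2 - 798*s + 288)/(24*s^6 + 2*s^5 - 266*s^4 - 454*s^3 - 206*s^2 + 20*s + 16)
Step 3 gives the fully reduced T(s), with no common factor left to cancel. The denominator's leading coefficient is 24, so divide each of its coefficients by 24 to get the monic form.

Hence the answer: s^6 + s^5/12 - 133*s^4/12 - 227*s^3/12 - 103*s^2/12 + 5*s/6 + 2/3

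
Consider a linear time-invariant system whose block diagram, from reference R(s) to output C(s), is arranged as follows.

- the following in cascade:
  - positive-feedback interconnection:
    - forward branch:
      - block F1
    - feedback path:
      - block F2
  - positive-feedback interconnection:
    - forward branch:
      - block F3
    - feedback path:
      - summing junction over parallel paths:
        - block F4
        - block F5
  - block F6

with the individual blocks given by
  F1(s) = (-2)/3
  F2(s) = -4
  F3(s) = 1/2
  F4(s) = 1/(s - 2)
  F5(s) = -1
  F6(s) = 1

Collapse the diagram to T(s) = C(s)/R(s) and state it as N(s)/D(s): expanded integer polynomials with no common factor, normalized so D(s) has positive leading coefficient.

Reducing step by step:

(1) feedback reduction of F1, F2: 2/5
(2) add F4, F5 (parallel): (3 - s)/(s - 2)
(3) apply the feedback formula to F3, (F4+F5): (s - 2)/(3*s - 7)
(4) reduce the series chain [F1/(1-F1*F2)], [F3/(1-F3*(F4+F5))], F6, which is the overall transfer function T(s) = C(s)/R(s) in lowest terms

Answer: (2*s - 4)/(15*s - 35)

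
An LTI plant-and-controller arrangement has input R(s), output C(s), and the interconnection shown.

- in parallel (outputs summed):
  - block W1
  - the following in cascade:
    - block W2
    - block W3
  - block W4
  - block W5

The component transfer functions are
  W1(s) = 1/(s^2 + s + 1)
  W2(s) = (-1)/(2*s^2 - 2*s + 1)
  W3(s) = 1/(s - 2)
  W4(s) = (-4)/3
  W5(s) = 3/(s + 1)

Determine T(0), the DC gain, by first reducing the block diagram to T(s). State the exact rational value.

Answer: 19/6

Working:
[1] series reduction of W2, W3 -> (-1)/(2*s^3 - 6*s^2 + 5*s - 2)
[2] reduce the parallel group W1, (W2*W3), W4, W5 -> (-8*s^6 + 26*s^5 - 18*s^4 + 2*s^3 - 36*s^2 + 26*s - 19)/(6*s^6 - 6*s^5 - 9*s^4 - 6*s^3 + 3*s - 6)
Evaluating the step-2 result (the overall T(s)) at s = 0 gives T(0) = -19/(-6) = 19/6.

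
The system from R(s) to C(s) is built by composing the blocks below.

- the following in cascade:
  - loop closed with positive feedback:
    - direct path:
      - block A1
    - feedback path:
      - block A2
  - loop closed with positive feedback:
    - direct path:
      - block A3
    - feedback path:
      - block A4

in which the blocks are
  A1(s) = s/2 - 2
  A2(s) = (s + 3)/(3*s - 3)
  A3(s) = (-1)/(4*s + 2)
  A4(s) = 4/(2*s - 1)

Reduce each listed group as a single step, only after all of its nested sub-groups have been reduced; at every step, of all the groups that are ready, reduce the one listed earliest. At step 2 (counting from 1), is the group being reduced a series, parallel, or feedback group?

Step 1 - collapse the loop (A1 forward, A2 return)
Step 2 - reduce the feedback loop with forward A3 and return A4
Step 3 - reduce the series chain [A1/(1-A1*A2)], [A3/(1-A3*A4)]
Step 2: feedback.

Answer: feedback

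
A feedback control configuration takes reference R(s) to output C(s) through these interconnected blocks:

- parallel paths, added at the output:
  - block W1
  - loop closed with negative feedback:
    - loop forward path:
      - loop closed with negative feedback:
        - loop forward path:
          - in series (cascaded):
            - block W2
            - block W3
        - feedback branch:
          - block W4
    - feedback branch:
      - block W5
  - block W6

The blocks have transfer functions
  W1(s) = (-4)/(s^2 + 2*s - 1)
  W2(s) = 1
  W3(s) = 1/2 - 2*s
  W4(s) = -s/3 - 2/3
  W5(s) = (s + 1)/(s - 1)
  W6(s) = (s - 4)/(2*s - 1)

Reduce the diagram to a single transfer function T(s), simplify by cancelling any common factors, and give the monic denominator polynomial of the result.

Step 1: reduce the series chain W2, W3 = 1/2 - 2*s
Step 2: reduce the feedback loop with forward (W2*W3) and return W4 = (3 - 12*s)/(4*s^2 + 7*s + 4)
Step 3: feedback reduction of [(W2*W3)/(1+(W2*W3)*W4)], W5 = (-12*s^2 + 15*s - 3)/(4*s^3 - 9*s^2 - 12*s - 1)
Step 4: add W1, [[(W2*W3)/(1+(W2*W3)*W4)]/(1+[(W2*W3)/(1+(W2*W3)*W4)]*W5)], W6 (parallel) = (4*s^6 - 41*s^5 - 68*s^4 + 295*s^3 + 53*s^2 - 52*s - 11)/(8*s^6 - 6*s^5 - 67*s^4 + 2*s^3 + 36*s^2 - 8*s - 1)
T(s) is the step-4 result (common factors already cancelled). Leading coefficient of the denominator: 8. Divide through by 8 for the monic polynomial.

Therefore the answer is s^6 - 3*s^5/4 - 67*s^4/8 + s^3/4 + 9*s^2/2 - s - 1/8.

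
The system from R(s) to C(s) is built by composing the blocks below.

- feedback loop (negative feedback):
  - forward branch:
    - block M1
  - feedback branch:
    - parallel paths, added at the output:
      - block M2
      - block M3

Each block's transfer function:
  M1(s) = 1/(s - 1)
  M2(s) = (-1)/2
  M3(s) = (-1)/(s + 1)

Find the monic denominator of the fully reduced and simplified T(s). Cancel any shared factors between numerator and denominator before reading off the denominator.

Step 1: parallel reduction of M2, M3: (-s - 3)/(2*s + 2)
Step 2: collapse the loop (M1 forward, (M2+M3) return): (2*s + 2)/(2*s^2 - s - 5)
Step 2 gives the fully reduced T(s), with no common factor left to cancel. The denominator's leading coefficient is 2, so divide each of its coefficients by 2 to get the monic form.

Answer: s^2 - s/2 - 5/2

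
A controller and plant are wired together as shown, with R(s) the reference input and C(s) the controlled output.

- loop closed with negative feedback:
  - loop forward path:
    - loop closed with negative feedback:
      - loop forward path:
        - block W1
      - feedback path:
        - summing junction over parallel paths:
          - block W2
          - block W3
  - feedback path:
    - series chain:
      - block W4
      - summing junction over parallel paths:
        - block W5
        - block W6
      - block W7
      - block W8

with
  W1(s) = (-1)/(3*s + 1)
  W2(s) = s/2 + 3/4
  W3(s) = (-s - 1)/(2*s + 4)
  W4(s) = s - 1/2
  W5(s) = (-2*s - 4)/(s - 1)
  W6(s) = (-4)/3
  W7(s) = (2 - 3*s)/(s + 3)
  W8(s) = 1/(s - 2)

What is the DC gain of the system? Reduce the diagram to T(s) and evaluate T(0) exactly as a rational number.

1. add W2, W3 (parallel): (2*s^2 + 5*s + 4)/(4*s + 8)
2. close the feedback loop around W1, (W2+W3): (-4*s - 8)/(10*s^2 + 23*s + 4)
3. reduce the parallel group W5, W6: (-10*s - 8)/(3*s - 3)
4. combine W4, (W5+W6), W7, W8 in series: (30*s^3 - 11*s^2 - 18*s + 8)/(3*s^3 - 21*s + 18)
5. feedback reduction of [W1/(1+W1*(W2+W3))], (W4*(W5+W6)*W7*W8): (-12*s^4 - 24*s^3 + 84*s^2 + 96*s - 144)/(30*s^5 - 51*s^4 - 394*s^3 - 143*s^2 + 442*s + 8)
That last expression is T(s); at s = 0 only the constant terms survive, so T(0) = -144/8 = -18.

Therefore the answer is -18.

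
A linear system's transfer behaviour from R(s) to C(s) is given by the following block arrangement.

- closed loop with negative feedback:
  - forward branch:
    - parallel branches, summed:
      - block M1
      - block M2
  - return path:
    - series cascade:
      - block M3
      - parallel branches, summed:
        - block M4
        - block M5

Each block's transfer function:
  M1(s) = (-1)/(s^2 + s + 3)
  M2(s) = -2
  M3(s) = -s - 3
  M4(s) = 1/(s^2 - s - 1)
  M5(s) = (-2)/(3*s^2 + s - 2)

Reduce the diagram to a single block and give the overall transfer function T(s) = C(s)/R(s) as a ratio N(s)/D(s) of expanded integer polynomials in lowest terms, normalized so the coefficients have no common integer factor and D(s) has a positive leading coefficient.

Step 1. combine M1, M2 in parallel gives (-2*s^2 - 2*s - 7)/(s^2 + s + 3)
Step 2. combine M4, M5 in parallel gives (s^2 + 3*s)/(3*s^4 - 2*s^3 - 6*s^2 + s + 2)
Step 3. combine M3, (M4+M5) in series gives (-s^3 - 6*s^2 - 9*s)/(3*s^4 - 2*s^3 - 6*s^2 + s + 2)
Step 4. reduce the feedback loop with forward (M1+M2) and return (M3*(M4+M5)), giving the overall T(s)

Therefore the answer is (-6*s^6 - 2*s^5 - 5*s^4 + 24*s^3 + 36*s^2 - 11*s - 14)/(3*s^6 + 3*s^5 + 15*s^4 + 26*s^3 + 45*s^2 + 68*s + 6).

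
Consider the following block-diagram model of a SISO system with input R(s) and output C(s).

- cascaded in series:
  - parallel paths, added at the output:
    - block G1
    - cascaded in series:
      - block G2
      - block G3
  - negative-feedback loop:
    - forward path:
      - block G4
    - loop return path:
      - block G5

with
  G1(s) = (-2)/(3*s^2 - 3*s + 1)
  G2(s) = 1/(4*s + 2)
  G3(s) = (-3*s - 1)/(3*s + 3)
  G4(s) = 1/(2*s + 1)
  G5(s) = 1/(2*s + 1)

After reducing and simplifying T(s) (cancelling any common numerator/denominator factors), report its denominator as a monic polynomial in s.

Answer: s^5 + s^4 - s^3/6 - s^2/3 + 1/6

Working:
(1) combine G2, G3 in series = (-3*s - 1)/(12*s^2 + 18*s + 6)
(2) combine G1, (G2*G3) in parallel = (-9*s^3 - 18*s^2 - 36*s - 13)/(36*s^4 + 18*s^3 - 24*s^2 + 6)
(3) close the feedback loop around G4, G5 = (2*s + 1)/(4*s^2 + 4*s + 2)
(4) combine (G1+(G2*G3)), [G4/(1+G4*G5)] in series = (-9*s^3 - 18*s^2 - 36*s - 13)/(72*s^5 + 72*s^4 - 12*s^3 - 24*s^2 + 12)
Step 4 gives the fully reduced T(s), with no common factor left to cancel. The denominator's leading coefficient is 72, so divide each of its coefficients by 72 to get the monic form.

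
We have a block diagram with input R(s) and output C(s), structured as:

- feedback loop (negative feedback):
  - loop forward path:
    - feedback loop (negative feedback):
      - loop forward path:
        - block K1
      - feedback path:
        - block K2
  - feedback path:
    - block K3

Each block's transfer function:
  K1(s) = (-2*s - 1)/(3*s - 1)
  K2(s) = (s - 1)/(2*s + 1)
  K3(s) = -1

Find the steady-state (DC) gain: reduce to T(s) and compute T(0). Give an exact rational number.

Answer: -1

Working:
[1] reduce the feedback loop with forward K1 and return K2 = (-2*s - 1)/(2*s)
[2] feedback reduction of [K1/(1+K1*K2)], K3 = (-2*s - 1)/(4*s + 1)
That last expression is T(s); at s = 0 only the constant terms survive, so T(0) = -1/1 = -1.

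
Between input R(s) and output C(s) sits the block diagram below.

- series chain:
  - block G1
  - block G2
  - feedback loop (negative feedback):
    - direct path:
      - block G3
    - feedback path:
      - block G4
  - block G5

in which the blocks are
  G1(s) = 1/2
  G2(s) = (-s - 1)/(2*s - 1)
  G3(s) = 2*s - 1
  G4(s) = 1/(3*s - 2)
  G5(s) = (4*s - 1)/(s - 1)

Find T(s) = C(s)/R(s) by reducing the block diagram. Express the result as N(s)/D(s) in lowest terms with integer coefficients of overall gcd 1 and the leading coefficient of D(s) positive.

The answer is (-12*s^3 - s^2 + 9*s - 2)/(10*s^2 - 16*s + 6).

Reasoning:
Step 1: close the feedback loop around G3, G4; result (6*s^2 - 7*s + 2)/(5*s - 3)
Step 2: series reduction of G1, G2, [G3/(1+G3*G4)], G5; the result is T(s) itself (integer coefficients, no common factor, positive leading denominator coefficient)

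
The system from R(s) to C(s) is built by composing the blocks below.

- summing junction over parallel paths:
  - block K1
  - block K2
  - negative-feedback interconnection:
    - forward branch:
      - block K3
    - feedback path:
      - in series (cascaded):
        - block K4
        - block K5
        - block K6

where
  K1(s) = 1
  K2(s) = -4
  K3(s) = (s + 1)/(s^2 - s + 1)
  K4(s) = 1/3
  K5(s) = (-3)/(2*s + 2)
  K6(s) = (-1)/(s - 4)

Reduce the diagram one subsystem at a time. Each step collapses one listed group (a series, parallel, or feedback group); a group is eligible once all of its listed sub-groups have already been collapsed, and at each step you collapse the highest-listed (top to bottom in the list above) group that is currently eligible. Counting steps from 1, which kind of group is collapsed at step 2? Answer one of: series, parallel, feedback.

(1) combine K4, K5, K6 in series
(2) close the feedback loop around K3, (K4*K5*K6)
(3) combine K1, K2, [K3/(1+K3*(K4*K5*K6))] in parallel
At step 2 the group reduced is feedback.

Answer: feedback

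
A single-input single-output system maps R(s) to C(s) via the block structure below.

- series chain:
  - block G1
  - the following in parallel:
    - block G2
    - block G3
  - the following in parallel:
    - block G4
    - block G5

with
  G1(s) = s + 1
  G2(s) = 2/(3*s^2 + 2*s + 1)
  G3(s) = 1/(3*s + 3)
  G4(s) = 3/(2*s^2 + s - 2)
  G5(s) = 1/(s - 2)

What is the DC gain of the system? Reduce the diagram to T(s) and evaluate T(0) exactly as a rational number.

The answer is -14/3.

Reasoning:
Step 1. parallel reduction of G2, G3 gives (3*s^2 + 8*s + 7)/(9*s^3 + 15*s^2 + 9*s + 3)
Step 2. parallel reduction of G4, G5 gives (2*s^2 + 4*s - 8)/(2*s^3 - 3*s^2 - 4*s + 4)
Step 3. combine G1, (G2+G3), (G4+G5) in series gives (6*s^4 + 28*s^3 + 22*s^2 - 36*s - 56)/(18*s^5 - 15*s^4 - 48*s^3 + 3*s^2 + 12*s + 12)
DC gain: substitute s = 0 into T(s) from step 3: T(0) = -56/12 = -14/3.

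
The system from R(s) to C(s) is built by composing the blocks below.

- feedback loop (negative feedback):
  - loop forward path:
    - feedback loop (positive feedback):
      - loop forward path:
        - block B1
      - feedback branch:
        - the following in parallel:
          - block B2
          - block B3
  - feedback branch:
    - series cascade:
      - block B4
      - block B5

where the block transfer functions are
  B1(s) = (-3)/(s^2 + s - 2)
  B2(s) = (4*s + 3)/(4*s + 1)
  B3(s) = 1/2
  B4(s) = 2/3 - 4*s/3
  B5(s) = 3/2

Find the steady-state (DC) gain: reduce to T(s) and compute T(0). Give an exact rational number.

The answer is -6/11.

Reasoning:
Step 1 - reduce the parallel group B2, B3; result (12*s + 7)/(8*s + 2)
Step 2 - apply the feedback formula to B1, (B2+B3); result (-24*s - 6)/(8*s^3 + 10*s^2 + 22*s + 17)
Step 3 - combine B4, B5 in series; result 1 - 2*s
Step 4 - feedback reduction of [B1/(1-B1*(B2+B3))], (B4*B5); result (-24*s - 6)/(8*s^3 + 58*s^2 + 10*s + 11)
Step 4 gives the overall T(s). Then T(0) = -6/11.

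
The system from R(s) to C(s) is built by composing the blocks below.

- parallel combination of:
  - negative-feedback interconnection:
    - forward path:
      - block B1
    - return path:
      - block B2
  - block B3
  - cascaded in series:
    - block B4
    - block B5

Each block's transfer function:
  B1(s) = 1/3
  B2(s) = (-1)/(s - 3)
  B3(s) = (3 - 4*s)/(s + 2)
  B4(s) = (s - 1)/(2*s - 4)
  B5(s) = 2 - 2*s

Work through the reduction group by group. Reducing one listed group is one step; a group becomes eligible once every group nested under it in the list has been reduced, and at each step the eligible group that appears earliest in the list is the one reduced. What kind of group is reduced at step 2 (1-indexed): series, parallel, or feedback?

Answer: series

Working:
(1) collapse the loop (B1 forward, B2 return)
(2) series reduction of B4, B5
(3) reduce the parallel group [B1/(1+B1*B2)], B3, (B4*B5)
So the answer for step 2 is series.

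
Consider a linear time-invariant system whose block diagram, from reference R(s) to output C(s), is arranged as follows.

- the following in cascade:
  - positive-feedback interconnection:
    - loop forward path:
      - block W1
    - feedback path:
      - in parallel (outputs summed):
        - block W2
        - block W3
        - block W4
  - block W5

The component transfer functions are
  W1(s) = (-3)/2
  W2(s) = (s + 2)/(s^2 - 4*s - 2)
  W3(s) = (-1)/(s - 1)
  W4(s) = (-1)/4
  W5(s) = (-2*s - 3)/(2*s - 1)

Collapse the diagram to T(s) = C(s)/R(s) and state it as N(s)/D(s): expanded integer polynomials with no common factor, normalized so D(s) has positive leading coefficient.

The answer is (24*s^4 - 84*s^3 - 132*s^2 + 120*s + 72)/(10*s^4 - 55*s^3 + 165*s^2 - 50*s - 10).

Reasoning:
Step 1: reduce the parallel group W2, W3, W4 gives (-s^3 + 5*s^2 + 18*s - 2)/(4*s^3 - 20*s^2 + 8*s + 8)
Step 2: apply the feedback formula to W1, (W2+W3+W4) gives (-12*s^3 + 60*s^2 - 24*s - 24)/(5*s^3 - 25*s^2 + 70*s + 10)
Step 3: combine [W1/(1-W1*(W2+W3+W4))], W5 in series: this yields T(s), and no further normalization is needed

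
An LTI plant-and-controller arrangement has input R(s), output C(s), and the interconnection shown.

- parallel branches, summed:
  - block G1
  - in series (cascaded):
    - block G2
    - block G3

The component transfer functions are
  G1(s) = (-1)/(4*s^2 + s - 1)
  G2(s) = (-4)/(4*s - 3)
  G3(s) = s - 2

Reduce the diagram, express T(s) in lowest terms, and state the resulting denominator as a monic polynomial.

Step 1. combine G2, G3 in series -> (8 - 4*s)/(4*s - 3)
Step 2. add G1, (G2*G3) (parallel) -> (-16*s^3 + 28*s^2 + 8*s - 5)/(16*s^3 - 8*s^2 - 7*s + 3)
The result of step 2 is T(s) in lowest terms. Its denominator has leading coefficient 16; dividing the denominator through by 16 makes it monic.

Answer: s^3 - s^2/2 - 7*s/16 + 3/16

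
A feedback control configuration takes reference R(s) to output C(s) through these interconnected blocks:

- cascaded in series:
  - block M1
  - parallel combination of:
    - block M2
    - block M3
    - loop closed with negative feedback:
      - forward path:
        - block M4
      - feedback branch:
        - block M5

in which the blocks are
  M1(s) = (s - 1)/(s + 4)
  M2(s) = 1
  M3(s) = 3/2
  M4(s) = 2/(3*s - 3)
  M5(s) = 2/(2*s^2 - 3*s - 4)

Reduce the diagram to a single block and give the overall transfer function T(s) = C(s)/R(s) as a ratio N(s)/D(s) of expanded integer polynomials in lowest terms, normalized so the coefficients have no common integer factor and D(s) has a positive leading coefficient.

Answer: (30*s^4 - 97*s^3 + 40*s^2 + 91*s - 64)/(12*s^4 + 18*s^3 - 126*s^2 + 8*s + 128)

Working:
[1] reduce the feedback loop with forward M4 and return M5; result (4*s^2 - 6*s - 8)/(6*s^3 - 15*s^2 - 3*s + 16)
[2] sum the parallel branches M2, M3, [M4/(1+M4*M5)]; result (30*s^3 - 67*s^2 - 27*s + 64)/(12*s^3 - 30*s^2 - 6*s + 32)
[3] reduce the series chain M1, (M2+M3+[M4/(1+M4*M5)]), which is the overall transfer function T(s) = C(s)/R(s) in lowest terms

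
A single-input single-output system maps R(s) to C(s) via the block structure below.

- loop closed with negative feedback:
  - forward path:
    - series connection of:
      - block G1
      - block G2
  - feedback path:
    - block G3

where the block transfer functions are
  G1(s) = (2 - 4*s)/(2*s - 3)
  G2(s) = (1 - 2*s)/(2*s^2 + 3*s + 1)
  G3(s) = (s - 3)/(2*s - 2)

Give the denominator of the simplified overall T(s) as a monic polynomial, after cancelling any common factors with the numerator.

Reducing step by step:

[1] cascade G1, G2; result (8*s^2 - 8*s + 2)/(4*s^3 - 7*s - 3)
[2] close the feedback loop around (G1*G2), G3; result (8*s^3 - 16*s^2 + 10*s - 2)/(4*s^4 - 23*s^2 + 17*s)
Step 2 gives the fully reduced T(s), with no common factor left to cancel. The denominator's leading coefficient is 4, so divide each of its coefficients by 4 to get the monic form.

Answer: s^4 - 23*s^2/4 + 17*s/4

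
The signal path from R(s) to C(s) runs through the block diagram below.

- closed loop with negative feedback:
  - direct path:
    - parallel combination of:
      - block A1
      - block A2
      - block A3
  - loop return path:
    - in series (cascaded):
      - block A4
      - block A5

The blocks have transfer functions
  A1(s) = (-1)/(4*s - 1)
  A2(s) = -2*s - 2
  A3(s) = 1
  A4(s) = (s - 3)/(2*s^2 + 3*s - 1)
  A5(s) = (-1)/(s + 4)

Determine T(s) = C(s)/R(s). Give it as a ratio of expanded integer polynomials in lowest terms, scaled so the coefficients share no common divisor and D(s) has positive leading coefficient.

First reduce the diagram to T(s).

[1] sum the parallel branches A1, A2, A3 -> (-8*s^2 - 2*s)/(4*s - 1)
[2] series reduction of A4, A5 -> (3 - s)/(2*s^3 + 11*s^2 + 11*s - 4)
[3] feedback reduction of (A1+A2+A3), (A4*A5) - this is the overall T(s), already in the required normalized form

Answer: (-16*s^5 - 92*s^4 - 110*s^3 + 10*s^2 + 8*s)/(8*s^4 + 50*s^3 + 11*s^2 - 33*s + 4)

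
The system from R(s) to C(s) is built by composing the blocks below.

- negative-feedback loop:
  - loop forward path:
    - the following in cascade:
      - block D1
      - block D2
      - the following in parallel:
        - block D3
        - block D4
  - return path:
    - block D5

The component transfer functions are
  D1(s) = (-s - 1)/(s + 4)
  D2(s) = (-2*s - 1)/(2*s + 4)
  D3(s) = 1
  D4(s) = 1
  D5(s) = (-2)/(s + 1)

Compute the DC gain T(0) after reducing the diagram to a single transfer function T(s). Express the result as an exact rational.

The answer is 1/6.

Reasoning:
Step 1 - reduce the parallel group D3, D4 gives 2
Step 2 - multiply D1, D2, (D3+D4) (series) gives (2*s^2 + 3*s + 1)/(s^2 + 6*s + 8)
Step 3 - feedback reduction of (D1*D2*(D3+D4)), D5 gives (2*s^2 + 3*s + 1)/(s^2 + 2*s + 6)
That last expression is T(s); at s = 0 only the constant terms survive, so T(0) = 1/6.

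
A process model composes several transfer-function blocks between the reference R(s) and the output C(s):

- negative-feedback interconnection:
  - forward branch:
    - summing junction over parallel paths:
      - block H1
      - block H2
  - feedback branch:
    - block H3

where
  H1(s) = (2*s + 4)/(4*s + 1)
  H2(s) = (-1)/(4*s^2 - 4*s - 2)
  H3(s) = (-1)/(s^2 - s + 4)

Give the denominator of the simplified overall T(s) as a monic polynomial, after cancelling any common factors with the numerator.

1. parallel reduction of H1, H2 gives (8*s^3 + 8*s^2 - 24*s - 9)/(16*s^3 - 12*s^2 - 12*s - 2)
2. collapse the loop ((H1+H2) forward, H3 return) gives (8*s^5 + 47*s^2 - 87*s - 36)/(16*s^5 - 28*s^4 + 56*s^3 - 46*s^2 - 22*s + 1)
The result of step 2 is T(s) in lowest terms. Its denominator has leading coefficient 16; dividing the denominator through by 16 makes it monic.

Hence the answer: s^5 - 7*s^4/4 + 7*s^3/2 - 23*s^2/8 - 11*s/8 + 1/16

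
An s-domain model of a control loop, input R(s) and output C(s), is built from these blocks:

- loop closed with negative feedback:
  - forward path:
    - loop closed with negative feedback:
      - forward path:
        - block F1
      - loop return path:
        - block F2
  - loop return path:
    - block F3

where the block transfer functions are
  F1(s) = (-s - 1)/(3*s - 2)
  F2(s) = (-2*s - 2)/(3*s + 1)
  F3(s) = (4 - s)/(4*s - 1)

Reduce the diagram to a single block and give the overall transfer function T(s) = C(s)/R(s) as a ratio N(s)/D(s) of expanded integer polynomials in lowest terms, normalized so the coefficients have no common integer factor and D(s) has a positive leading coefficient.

(1) apply the feedback formula to F1, F2 = (-3*s^2 - 4*s - 1)/(11*s^2 + s)
(2) close the feedback loop around [F1/(1+F1*F2)], F3, which is the overall transfer function T(s) = C(s)/R(s) in lowest terms

Therefore the answer is (-12*s^3 - 13*s^2 + 1)/(47*s^3 - 15*s^2 - 16*s - 4).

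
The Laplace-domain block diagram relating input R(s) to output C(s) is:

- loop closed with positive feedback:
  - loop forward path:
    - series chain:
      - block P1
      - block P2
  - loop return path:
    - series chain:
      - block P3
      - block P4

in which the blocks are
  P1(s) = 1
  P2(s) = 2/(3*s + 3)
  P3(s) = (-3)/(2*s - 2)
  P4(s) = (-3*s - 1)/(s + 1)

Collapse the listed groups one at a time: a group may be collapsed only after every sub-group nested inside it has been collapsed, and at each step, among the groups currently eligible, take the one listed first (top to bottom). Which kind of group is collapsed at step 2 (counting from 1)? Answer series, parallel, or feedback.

Answer: series

Working:
Step 1 - combine P1, P2 in series
Step 2 - multiply P3, P4 (series)
Step 3 - collapse the loop ((P1*P2) forward, (P3*P4) return)
Step 2: series.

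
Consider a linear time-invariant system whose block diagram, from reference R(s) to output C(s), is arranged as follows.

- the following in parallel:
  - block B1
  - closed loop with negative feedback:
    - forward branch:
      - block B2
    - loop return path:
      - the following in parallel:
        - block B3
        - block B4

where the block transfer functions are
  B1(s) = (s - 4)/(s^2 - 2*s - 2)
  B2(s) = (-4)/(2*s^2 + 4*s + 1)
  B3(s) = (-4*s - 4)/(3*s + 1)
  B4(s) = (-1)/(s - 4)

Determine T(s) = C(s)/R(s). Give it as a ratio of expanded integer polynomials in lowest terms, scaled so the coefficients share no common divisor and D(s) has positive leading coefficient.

1. add B3, B4 (parallel) gives (-4*s^2 + 9*s + 15)/(3*s^2 - 11*s - 4)
2. apply the feedback formula to B2, (B3+B4) gives (-12*s^2 + 44*s + 16)/(6*s^4 - 10*s^3 - 33*s^2 - 63*s - 64)
3. add B1, [B2/(1+B2*(B3+B4))] (parallel) - this is the overall T(s), already in the required normalized form

Final answer: (6*s^5 - 46*s^4 + 75*s^3 + 21*s^2 + 68*s + 224)/(6*s^6 - 22*s^5 - 25*s^4 + 23*s^3 + 128*s^2 + 254*s + 128)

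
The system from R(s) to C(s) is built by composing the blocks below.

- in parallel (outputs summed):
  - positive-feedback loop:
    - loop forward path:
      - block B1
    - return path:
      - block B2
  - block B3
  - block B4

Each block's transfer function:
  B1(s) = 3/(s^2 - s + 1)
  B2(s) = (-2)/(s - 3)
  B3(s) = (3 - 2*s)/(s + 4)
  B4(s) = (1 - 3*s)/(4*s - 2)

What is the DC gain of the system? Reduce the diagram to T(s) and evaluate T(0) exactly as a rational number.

Reducing step by step:

1. collapse the loop (B1 forward, B2 return) gives (3*s - 9)/(s^3 - 4*s^2 + 4*s + 3)
2. combine [B1/(1-B1*B2)], B3, B4 in parallel gives (-11*s^5 + 49*s^4 - 54*s^3 + s^2 - 143*s + 66)/(4*s^5 - 2*s^4 - 48*s^3 + 100*s^2 + 10*s - 24)
That last expression is T(s); at s = 0 only the constant terms survive, so T(0) = 66/(-24) = -11/4.

Answer: -11/4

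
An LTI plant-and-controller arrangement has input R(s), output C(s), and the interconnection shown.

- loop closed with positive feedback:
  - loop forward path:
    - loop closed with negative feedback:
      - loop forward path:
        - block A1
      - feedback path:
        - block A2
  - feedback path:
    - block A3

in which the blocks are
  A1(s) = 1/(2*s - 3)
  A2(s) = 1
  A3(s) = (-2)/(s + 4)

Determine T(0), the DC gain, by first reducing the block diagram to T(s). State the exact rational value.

1. apply the feedback formula to A1, A2 gives 1/(2*s - 2)
2. collapse the loop ([A1/(1+A1*A2)] forward, A3 return) gives (s + 4)/(2*s^2 + 6*s - 6)
Evaluating the step-2 result (the overall T(s)) at s = 0 gives T(0) = 4/(-6) = -2/3.

Hence the answer: -2/3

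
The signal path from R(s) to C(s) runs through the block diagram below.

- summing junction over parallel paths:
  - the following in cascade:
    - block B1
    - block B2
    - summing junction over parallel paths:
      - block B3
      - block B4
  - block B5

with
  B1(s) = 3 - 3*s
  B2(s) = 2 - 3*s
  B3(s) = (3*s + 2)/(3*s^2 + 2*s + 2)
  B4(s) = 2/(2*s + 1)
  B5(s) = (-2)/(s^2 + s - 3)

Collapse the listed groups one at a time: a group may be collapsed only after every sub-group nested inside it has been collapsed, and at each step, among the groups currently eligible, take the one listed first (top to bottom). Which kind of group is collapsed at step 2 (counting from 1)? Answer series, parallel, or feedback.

1. combine B3, B4 in parallel
2. reduce the series chain B1, B2, (B3+B4)
3. add (B1*B2*(B3+B4)), B5 (parallel)
So the answer for step 2 is series.

Hence the answer: series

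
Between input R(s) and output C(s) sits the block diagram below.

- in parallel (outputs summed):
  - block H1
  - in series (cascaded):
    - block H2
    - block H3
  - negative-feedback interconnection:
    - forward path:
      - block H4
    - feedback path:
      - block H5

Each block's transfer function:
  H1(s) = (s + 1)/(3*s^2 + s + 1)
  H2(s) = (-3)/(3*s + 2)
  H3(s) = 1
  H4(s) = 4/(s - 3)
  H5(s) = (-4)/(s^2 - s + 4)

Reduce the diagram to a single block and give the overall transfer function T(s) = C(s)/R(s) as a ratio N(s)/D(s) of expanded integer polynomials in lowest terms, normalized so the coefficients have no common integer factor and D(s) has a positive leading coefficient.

Reducing step by step:

Step 1: reduce the series chain H2, H3: (-3)/(3*s + 2)
Step 2: feedback reduction of H4, H5: (4*s^2 - 4*s + 16)/(s^3 - 4*s^2 + 7*s - 28)
Step 3: combine H1, (H2*H3), [H4/(1+H4*H5)] in parallel - this is the overall T(s), already in the required normalized form

Answer: (30*s^5 + 26*s^4 + 77*s^3 + 318*s^2 + 9*s + 60)/(9*s^6 - 27*s^5 + 32*s^4 - 207*s^3 - 225*s^2 - 126*s - 56)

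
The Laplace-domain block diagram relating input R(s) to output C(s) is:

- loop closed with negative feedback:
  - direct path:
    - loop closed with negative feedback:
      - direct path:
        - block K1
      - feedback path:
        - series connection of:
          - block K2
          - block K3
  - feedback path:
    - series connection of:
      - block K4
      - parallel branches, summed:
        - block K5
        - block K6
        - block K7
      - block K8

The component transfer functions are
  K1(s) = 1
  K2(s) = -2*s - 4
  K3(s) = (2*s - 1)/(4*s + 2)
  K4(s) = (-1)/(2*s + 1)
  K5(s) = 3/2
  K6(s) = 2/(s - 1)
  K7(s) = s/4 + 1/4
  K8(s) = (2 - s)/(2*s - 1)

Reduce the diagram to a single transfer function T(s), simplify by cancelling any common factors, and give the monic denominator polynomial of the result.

Reducing step by step:

Step 1 - multiply K2, K3 (series); result (-2*s^2 - 3*s + 2)/(2*s + 1)
Step 2 - close the feedback loop around K1, (K2*K3); result (-2*s - 1)/(2*s^2 + s - 3)
Step 3 - parallel reduction of K5, K6, K7; result (s^2 + 6*s + 1)/(4*s - 4)
Step 4 - cascade K4, (K5+K6+K7), K8; result (s^3 + 4*s^2 - 11*s - 2)/(16*s^3 - 16*s^2 - 4*s + 4)
Step 5 - close the feedback loop around [K1/(1+K1*(K2*K3))], (K4*(K5+K6+K7)*K8); result (-16*s^3 + 16*s^2 + 4*s - 4)/(16*s^4 - 17*s^3 - 32*s^2 + 51*s - 10)
T(s) is the step-5 result (common factors already cancelled). Leading coefficient of the denominator: 16. Divide through by 16 for the monic polynomial.

Answer: s^4 - 17*s^3/16 - 2*s^2 + 51*s/16 - 5/8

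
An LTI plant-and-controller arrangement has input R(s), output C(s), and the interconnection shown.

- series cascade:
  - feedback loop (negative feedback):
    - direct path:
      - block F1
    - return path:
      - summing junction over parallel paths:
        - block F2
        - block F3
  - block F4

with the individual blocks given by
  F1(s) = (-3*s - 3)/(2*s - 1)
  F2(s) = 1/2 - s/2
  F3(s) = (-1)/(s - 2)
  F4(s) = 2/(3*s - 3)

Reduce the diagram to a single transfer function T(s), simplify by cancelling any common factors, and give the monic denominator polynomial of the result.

(1) add F2, F3 (parallel), giving (-s^2 + 3*s - 4)/(2*s - 4)
(2) reduce the feedback loop with forward F1 and return (F2+F3), giving (-6*s^2 + 6*s + 12)/(3*s^3 - 2*s^2 - 7*s + 16)
(3) combine [F1/(1+F1*(F2+F3))], F4 in series, giving (-4*s^2 + 4*s + 8)/(3*s^4 - 5*s^3 - 5*s^2 + 23*s - 16)
No further cancellation is possible in the step-3 result, so that is T(s). Its denominator becomes monic after dividing by the leading coefficient 3.

Hence the answer: s^4 - 5*s^3/3 - 5*s^2/3 + 23*s/3 - 16/3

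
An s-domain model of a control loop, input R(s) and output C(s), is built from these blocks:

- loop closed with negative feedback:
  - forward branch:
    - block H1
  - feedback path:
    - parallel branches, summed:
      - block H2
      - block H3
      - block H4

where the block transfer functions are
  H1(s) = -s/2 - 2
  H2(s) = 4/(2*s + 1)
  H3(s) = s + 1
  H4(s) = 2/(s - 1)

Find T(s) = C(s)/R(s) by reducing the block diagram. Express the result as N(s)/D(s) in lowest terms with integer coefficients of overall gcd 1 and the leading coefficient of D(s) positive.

Step 1: reduce the parallel group H2, H3, H4: (2*s^3 + s^2 + 6*s - 3)/(2*s^2 - s - 1)
Step 2: apply the feedback formula to H1, (H2+H3+H4): this yields T(s), and no further normalization is needed

Therefore the answer is (2*s^3 + 7*s^2 - 5*s - 4)/(2*s^4 + 9*s^3 + 6*s^2 + 23*s - 10).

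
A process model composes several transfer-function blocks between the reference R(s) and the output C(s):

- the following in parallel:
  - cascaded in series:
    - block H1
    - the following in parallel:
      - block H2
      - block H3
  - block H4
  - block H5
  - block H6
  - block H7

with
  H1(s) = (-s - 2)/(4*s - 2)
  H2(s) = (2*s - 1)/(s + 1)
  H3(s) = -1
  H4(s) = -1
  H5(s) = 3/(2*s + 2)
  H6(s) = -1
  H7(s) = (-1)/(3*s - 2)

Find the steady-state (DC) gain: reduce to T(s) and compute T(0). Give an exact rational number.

Step 1. parallel reduction of H2, H3 -> (s - 2)/(s + 1)
Step 2. combine H1, (H2+H3) in series -> (4 - s^2)/(4*s^2 + 2*s - 2)
Step 3. combine (H1*(H2+H3)), H4, H5, H6, H7 in parallel -> (-27*s^3 + 20*s^2 + 9*s - 8)/(12*s^3 - 2*s^2 - 10*s + 4)
That last expression is T(s); at s = 0 only the constant terms survive, so T(0) = -8/4 = -2.

Hence the answer: -2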